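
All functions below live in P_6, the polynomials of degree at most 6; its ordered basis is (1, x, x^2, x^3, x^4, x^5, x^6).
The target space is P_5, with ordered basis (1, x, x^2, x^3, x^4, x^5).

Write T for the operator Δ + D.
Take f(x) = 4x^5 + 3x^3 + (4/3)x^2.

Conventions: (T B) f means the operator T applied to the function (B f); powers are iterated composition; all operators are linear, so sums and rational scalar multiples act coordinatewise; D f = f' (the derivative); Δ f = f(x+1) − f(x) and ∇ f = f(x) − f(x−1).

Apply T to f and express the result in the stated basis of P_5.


Δ f = 20x^4 + 40x^3 + 49x^2 + (95/3)x + 25/3
D f = 20x^4 + 9x^2 + (8/3)x
(Δ + D) f = 40x^4 + 40x^3 + 58x^2 + (103/3)x + 25/3

the result is g(x) = 40x^4 + 40x^3 + 58x^2 + (103/3)x + 25/3


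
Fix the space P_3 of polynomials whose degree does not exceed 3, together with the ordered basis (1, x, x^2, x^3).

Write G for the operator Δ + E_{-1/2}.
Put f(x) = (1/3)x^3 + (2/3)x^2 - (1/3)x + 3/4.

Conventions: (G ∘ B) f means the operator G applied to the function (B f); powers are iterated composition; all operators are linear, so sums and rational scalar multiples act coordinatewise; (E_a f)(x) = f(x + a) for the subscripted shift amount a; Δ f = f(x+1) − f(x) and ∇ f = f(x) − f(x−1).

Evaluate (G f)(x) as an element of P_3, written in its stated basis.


Δ f = x^2 + (7/3)x + 2/3
E_{-1/2} f = (1/3)x^3 + (1/6)x^2 - (3/4)x + 25/24
(Δ + E_{-1/2}) f = (1/3)x^3 + (7/6)x^2 + (19/12)x + 41/24

the result is g(x) = (1/3)x^3 + (7/6)x^2 + (19/12)x + 41/24


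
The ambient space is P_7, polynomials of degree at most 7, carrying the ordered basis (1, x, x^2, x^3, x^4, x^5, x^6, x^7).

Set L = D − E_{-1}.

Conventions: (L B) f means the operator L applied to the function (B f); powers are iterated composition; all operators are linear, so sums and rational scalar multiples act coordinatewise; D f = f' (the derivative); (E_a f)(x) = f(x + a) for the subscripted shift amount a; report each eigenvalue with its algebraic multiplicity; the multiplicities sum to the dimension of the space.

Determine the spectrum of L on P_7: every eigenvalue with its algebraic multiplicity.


λ = -1 (multiplicity 8)

image of 1: -1
image of x: -x + 2
image of x^2: -x^2 + 4x - 1
image of x^3: -x^3 + 6x^2 - 3x + 1
image of x^4: -x^4 + 8x^3 - 6x^2 + 4x - 1
image of x^5: -x^5 + 10x^4 - 10x^3 + 10x^2 - 5x + 1
image of x^6: -x^6 + 12x^5 - 15x^4 + 20x^3 - 15x^2 + 6x - 1
image of x^7: -x^7 + 14x^6 - 21x^5 + 35x^4 - 35x^3 + 21x^2 - 7x + 1
the matrix is upper triangular; its diagonal is (-1, -1, -1, -1, -1, -1, -1, -1)
for a triangular matrix the eigenvalues are the diagonal entries, with algebraic multiplicity their repetition count


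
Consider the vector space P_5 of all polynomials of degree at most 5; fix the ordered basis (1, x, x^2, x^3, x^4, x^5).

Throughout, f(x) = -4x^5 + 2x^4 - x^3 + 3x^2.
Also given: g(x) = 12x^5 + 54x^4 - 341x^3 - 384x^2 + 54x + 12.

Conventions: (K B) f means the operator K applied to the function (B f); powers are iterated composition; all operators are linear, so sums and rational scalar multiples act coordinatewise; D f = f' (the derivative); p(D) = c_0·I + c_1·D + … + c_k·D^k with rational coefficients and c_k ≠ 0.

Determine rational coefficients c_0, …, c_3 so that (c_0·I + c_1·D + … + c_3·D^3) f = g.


p(D) = -3·I − 3·D + 4·D^2 + 2·D^3, i.e. c_0 = -3, c_1 = -3, c_2 = 4, c_3 = 2

D^0 f = -4x^5 + 2x^4 - x^3 + 3x^2
D^1 f = -20x^4 + 8x^3 - 3x^2 + 6x
D^2 f = -80x^3 + 24x^2 - 6x + 6
D^3 f = -240x^2 + 48x - 6
matching coefficients of g against c_0 f + c_1 Df + … from the top degree down determines the c_i
solution: c_0 = -3, c_1 = -3, c_2 = 4, c_3 = 2


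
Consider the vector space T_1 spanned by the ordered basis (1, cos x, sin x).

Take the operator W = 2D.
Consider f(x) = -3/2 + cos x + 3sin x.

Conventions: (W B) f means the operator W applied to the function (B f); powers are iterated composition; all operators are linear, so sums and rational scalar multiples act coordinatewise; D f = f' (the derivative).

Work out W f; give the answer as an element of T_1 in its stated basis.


D f = 3cos x - sin x
(2D) f = 6cos x - 2sin x

the image equals g(x) = 6cos x - 2sin x


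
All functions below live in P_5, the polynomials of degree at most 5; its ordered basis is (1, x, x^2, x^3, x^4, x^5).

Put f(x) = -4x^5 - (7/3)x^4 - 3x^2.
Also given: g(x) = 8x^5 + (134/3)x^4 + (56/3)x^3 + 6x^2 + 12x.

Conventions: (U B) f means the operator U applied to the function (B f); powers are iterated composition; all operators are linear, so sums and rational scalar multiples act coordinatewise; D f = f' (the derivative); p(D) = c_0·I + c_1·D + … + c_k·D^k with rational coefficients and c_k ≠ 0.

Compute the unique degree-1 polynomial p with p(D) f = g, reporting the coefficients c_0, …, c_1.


D^0 f = -4x^5 - (7/3)x^4 - 3x^2
D^1 f = -20x^4 - (28/3)x^3 - 6x
matching coefficients of g against c_0 f + c_1 Df + … from the top degree down determines the c_i
solution: c_0 = -2, c_1 = -2

p(D) = -2·I − 2·D, i.e. c_0 = -2, c_1 = -2


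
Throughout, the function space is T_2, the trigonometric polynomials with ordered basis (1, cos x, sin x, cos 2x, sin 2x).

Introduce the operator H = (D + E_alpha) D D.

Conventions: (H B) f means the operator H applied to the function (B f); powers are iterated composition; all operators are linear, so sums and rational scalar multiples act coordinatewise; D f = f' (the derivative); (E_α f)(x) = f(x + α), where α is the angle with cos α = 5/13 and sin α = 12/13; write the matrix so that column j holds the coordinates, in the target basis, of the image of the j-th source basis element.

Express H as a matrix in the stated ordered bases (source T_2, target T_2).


the matrix is [[0, 0, 0, 0, 0]; [0, -5/13, -25/13, 0, 0]; [0, 25/13, -5/13, 0, 0]; [0, 0, 0, 476/169, -1832/169]; [0, 0, 0, 1832/169, 476/169]] (rows listed top to bottom)

image of 1: 0
image of cos x: -(5/13)cos x + (25/13)sin x
image of sin x: -(25/13)cos x - (5/13)sin x
image of cos 2x: (476/169)cos 2x + (1832/169)sin 2x
image of sin 2x: -(1832/169)cos 2x + (476/169)sin 2x
each image's coordinates form column j of the matrix


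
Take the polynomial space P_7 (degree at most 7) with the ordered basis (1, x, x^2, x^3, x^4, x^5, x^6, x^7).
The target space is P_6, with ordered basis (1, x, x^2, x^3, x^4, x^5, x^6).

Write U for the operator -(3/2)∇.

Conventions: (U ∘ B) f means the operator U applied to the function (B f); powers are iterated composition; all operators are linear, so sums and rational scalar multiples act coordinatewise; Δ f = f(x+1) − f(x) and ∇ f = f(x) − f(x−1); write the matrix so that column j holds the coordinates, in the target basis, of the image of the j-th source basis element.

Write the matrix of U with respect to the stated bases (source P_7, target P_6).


image of 1: 0
image of x: -3/2
image of x^2: -3x + 3/2
image of x^3: -(9/2)x^2 + (9/2)x - 3/2
image of x^4: -6x^3 + 9x^2 - 6x + 3/2
image of x^5: -(15/2)x^4 + 15x^3 - 15x^2 + (15/2)x - 3/2
image of x^6: -9x^5 + (45/2)x^4 - 30x^3 + (45/2)x^2 - 9x + 3/2
image of x^7: -(21/2)x^6 + (63/2)x^5 - (105/2)x^4 + (105/2)x^3 - (63/2)x^2 + (21/2)x - 3/2
each image's coordinates form column j of the matrix

the matrix is [[0, -3/2, 3/2, -3/2, 3/2, -3/2, 3/2, -3/2]; [0, 0, -3, 9/2, -6, 15/2, -9, 21/2]; [0, 0, 0, -9/2, 9, -15, 45/2, -63/2]; [0, 0, 0, 0, -6, 15, -30, 105/2]; [0, 0, 0, 0, 0, -15/2, 45/2, -105/2]; [0, 0, 0, 0, 0, 0, -9, 63/2]; [0, 0, 0, 0, 0, 0, 0, -21/2]] (rows listed top to bottom)


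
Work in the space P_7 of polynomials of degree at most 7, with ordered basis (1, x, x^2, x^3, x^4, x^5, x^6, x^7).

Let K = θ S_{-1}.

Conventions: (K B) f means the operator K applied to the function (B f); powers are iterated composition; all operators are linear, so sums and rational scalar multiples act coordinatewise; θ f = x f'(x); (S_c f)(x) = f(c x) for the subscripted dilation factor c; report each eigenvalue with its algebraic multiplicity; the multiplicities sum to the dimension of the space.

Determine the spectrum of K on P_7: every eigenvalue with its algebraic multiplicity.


image of 1: 0
image of x: -x
image of x^2: 2x^2
image of x^3: -3x^3
image of x^4: 4x^4
image of x^5: -5x^5
image of x^6: 6x^6
image of x^7: -7x^7
the matrix is upper triangular; its diagonal is (0, -1, 2, -3, 4, -5, 6, -7)
for a triangular matrix the eigenvalues are the diagonal entries, with algebraic multiplicity their repetition count

λ = -7 (multiplicity 1), λ = -5 (multiplicity 1), λ = -3 (multiplicity 1), λ = -1 (multiplicity 1), λ = 0 (multiplicity 1), λ = 2 (multiplicity 1), λ = 4 (multiplicity 1), λ = 6 (multiplicity 1)


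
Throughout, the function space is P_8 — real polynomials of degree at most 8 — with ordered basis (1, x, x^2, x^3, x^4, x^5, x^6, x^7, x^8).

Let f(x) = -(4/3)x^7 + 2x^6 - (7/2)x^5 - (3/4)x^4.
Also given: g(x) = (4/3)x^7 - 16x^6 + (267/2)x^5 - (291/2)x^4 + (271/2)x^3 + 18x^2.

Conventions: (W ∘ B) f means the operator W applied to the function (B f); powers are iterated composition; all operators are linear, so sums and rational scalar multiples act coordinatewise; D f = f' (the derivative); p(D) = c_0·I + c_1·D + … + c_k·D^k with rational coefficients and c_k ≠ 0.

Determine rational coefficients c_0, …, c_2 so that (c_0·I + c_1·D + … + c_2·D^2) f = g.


D^0 f = -(4/3)x^7 + 2x^6 - (7/2)x^5 - (3/4)x^4
D^1 f = -(28/3)x^6 + 12x^5 - (35/2)x^4 - 3x^3
D^2 f = -56x^5 + 60x^4 - 70x^3 - 9x^2
matching coefficients of g against c_0 f + c_1 Df + … from the top degree down determines the c_i
solution: c_0 = -1, c_1 = 3/2, c_2 = -2

p(D) = -I + (3/2)·D − 2·D^2, i.e. c_0 = -1, c_1 = 3/2, c_2 = -2


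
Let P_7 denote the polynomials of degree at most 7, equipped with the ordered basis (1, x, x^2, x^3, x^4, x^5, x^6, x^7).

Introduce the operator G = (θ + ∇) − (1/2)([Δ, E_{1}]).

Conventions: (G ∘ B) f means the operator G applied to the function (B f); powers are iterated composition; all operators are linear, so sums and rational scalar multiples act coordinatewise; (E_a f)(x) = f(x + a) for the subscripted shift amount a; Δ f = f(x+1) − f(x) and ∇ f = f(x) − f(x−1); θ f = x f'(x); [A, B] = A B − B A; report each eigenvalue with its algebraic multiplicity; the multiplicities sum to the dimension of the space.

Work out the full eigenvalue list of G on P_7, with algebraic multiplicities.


image of 1: 0
image of x: x + 1
image of x^2: 2x^2 + 2x - 1
image of x^3: 3x^3 + 3x^2 - 3x + 1
image of x^4: 4x^4 + 4x^3 - 6x^2 + 4x - 1
image of x^5: 5x^5 + 5x^4 - 10x^3 + 10x^2 - 5x + 1
image of x^6: 6x^6 + 6x^5 - 15x^4 + 20x^3 - 15x^2 + 6x - 1
image of x^7: 7x^7 + 7x^6 - 21x^5 + 35x^4 - 35x^3 + 21x^2 - 7x + 1
the matrix is upper triangular; its diagonal is (0, 1, 2, 3, 4, 5, 6, 7)
for a triangular matrix the eigenvalues are the diagonal entries, with algebraic multiplicity their repetition count

λ = 0 (multiplicity 1), λ = 1 (multiplicity 1), λ = 2 (multiplicity 1), λ = 3 (multiplicity 1), λ = 4 (multiplicity 1), λ = 5 (multiplicity 1), λ = 6 (multiplicity 1), λ = 7 (multiplicity 1)


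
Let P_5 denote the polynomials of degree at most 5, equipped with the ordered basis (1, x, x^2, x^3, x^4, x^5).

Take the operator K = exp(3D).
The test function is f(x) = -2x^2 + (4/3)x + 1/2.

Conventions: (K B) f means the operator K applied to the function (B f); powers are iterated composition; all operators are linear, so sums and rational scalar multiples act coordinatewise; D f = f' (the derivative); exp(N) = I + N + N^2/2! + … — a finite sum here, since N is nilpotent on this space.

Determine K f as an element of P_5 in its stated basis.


g(x) = -2x^2 - (32/3)x - 27/2

order-1 term: -12x + 4
order-2 term: -18
the series for exp(3D) f terminates at order 2
exp(3D) f = -2x^2 - (32/3)x - 27/2


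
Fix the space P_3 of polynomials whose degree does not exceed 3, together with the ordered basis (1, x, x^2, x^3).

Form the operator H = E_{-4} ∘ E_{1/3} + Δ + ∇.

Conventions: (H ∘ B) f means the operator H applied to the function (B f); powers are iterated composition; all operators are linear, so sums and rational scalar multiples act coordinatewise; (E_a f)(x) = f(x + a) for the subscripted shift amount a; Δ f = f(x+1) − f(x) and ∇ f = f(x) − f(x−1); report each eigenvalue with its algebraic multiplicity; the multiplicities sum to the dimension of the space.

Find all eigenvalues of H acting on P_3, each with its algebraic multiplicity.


image of 1: 1
image of x: x - 5/3
image of x^2: x^2 - (10/3)x + 121/9
image of x^3: x^3 - 5x^2 + (121/3)x - 1277/27
the matrix is upper triangular; its diagonal is (1, 1, 1, 1)
for a triangular matrix the eigenvalues are the diagonal entries, with algebraic multiplicity their repetition count

λ = 1 (multiplicity 4)


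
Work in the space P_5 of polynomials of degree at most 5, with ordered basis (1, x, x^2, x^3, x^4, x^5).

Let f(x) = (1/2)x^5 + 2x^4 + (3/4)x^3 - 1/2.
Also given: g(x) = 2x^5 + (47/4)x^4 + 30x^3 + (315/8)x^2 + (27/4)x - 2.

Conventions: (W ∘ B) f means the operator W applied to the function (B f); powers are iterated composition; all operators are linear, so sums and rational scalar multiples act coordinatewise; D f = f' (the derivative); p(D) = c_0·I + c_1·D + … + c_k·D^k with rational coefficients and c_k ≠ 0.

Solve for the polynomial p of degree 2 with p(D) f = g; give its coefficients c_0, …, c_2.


D^0 f = (1/2)x^5 + 2x^4 + (3/4)x^3 - 1/2
D^1 f = (5/2)x^4 + 8x^3 + (9/4)x^2
D^2 f = 10x^3 + 24x^2 + (9/2)x
matching coefficients of g against c_0 f + c_1 Df + … from the top degree down determines the c_i
solution: c_0 = 4, c_1 = 3/2, c_2 = 3/2

c_0 = 4, c_1 = 3/2, c_2 = 3/2


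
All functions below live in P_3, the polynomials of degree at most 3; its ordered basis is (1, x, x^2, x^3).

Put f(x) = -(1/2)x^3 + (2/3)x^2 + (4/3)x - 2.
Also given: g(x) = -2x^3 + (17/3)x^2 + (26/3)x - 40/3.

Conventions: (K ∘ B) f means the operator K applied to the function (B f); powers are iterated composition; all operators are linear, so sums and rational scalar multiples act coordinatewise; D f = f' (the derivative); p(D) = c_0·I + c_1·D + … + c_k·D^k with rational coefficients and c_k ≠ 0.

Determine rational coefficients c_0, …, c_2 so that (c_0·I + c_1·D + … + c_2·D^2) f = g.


p(D) = 4·I − 2·D − 2·D^2, i.e. c_0 = 4, c_1 = -2, c_2 = -2

D^0 f = -(1/2)x^3 + (2/3)x^2 + (4/3)x - 2
D^1 f = -(3/2)x^2 + (4/3)x + 4/3
D^2 f = -3x + 4/3
matching coefficients of g against c_0 f + c_1 Df + … from the top degree down determines the c_i
solution: c_0 = 4, c_1 = -2, c_2 = -2


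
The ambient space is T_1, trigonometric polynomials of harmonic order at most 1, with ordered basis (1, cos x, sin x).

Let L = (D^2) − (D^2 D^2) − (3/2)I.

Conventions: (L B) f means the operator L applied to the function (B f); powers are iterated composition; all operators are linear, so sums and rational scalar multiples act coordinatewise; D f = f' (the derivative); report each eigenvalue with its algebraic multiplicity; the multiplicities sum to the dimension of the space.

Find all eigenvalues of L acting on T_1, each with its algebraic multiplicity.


λ = -7/2 (multiplicity 2), λ = -3/2 (multiplicity 1)

image of 1: -3/2
image of cos x: -(7/2)cos x
image of sin x: -(7/2)sin x
the matrix is diagonal; its diagonal is (-3/2, -7/2, -7/2)
for a triangular matrix the eigenvalues are the diagonal entries, with algebraic multiplicity their repetition count


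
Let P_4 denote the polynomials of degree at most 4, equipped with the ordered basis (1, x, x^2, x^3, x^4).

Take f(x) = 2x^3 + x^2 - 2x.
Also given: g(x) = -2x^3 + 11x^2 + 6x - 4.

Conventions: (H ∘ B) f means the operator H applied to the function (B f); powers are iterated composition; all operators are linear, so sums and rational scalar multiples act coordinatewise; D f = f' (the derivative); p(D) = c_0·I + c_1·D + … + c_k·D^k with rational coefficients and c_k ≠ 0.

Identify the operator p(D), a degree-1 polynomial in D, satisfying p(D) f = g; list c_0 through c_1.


D^0 f = 2x^3 + x^2 - 2x
D^1 f = 6x^2 + 2x - 2
matching coefficients of g against c_0 f + c_1 Df + … from the top degree down determines the c_i
solution: c_0 = -1, c_1 = 2

c_0 = -1, c_1 = 2


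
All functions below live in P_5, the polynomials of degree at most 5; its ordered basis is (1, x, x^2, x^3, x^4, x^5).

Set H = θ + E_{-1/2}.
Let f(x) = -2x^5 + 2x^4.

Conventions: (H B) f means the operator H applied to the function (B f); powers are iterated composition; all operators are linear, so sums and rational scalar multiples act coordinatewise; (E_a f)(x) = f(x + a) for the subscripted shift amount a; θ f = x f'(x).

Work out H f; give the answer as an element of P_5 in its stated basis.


θ f = -10x^5 + 8x^4
E_{-1/2} f = -2x^5 + 7x^4 - 9x^3 + (11/2)x^2 - (13/8)x + 3/16
(θ + E_{-1/2}) f = -12x^5 + 15x^4 - 9x^3 + (11/2)x^2 - (13/8)x + 3/16

the image equals g(x) = -12x^5 + 15x^4 - 9x^3 + (11/2)x^2 - (13/8)x + 3/16


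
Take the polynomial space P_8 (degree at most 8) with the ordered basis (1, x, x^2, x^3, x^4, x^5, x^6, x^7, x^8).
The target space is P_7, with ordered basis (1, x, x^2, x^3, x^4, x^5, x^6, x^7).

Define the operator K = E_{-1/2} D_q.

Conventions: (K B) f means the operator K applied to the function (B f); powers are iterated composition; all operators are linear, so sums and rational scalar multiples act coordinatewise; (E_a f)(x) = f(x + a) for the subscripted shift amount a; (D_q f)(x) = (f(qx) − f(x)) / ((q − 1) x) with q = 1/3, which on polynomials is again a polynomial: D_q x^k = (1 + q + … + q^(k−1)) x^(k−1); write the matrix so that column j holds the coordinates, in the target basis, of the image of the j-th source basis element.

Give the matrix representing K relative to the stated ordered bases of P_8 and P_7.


the matrix is [[0, 1, -2/3, 13/36, -5/27, 121/1296, -91/1944, 1093/46656, -205/17496]; [0, 0, 4/3, -13/9, 10/9, -121/162, 455/972, -1093/3888, 1435/8748]; [0, 0, 0, 13/9, -20/9, 121/54, -455/243, 5465/3888, -1435/1458]; [0, 0, 0, 0, 40/27, -242/81, 910/243, -5465/1458, 7175/2187]; [0, 0, 0, 0, 0, 121/81, -910/243, 5465/972, -14350/2187]; [0, 0, 0, 0, 0, 0, 364/243, -1093/243, 5740/729]; [0, 0, 0, 0, 0, 0, 0, 1093/729, -11480/2187]; [0, 0, 0, 0, 0, 0, 0, 0, 3280/2187]] (rows listed top to bottom)

image of 1: 0
image of x: 1
image of x^2: (4/3)x - 2/3
image of x^3: (13/9)x^2 - (13/9)x + 13/36
image of x^4: (40/27)x^3 - (20/9)x^2 + (10/9)x - 5/27
image of x^5: (121/81)x^4 - (242/81)x^3 + (121/54)x^2 - (121/162)x + 121/1296
image of x^6: (364/243)x^5 - (910/243)x^4 + (910/243)x^3 - (455/243)x^2 + (455/972)x - 91/1944
image of x^7: (1093/729)x^6 - (1093/243)x^5 + (5465/972)x^4 - (5465/1458)x^3 + (5465/3888)x^2 - (1093/3888)x + 1093/46656
image of x^8: (3280/2187)x^7 - (11480/2187)x^6 + (5740/729)x^5 - (14350/2187)x^4 + (7175/2187)x^3 - (1435/1458)x^2 + (1435/8748)x - 205/17496
each image's coordinates form column j of the matrix


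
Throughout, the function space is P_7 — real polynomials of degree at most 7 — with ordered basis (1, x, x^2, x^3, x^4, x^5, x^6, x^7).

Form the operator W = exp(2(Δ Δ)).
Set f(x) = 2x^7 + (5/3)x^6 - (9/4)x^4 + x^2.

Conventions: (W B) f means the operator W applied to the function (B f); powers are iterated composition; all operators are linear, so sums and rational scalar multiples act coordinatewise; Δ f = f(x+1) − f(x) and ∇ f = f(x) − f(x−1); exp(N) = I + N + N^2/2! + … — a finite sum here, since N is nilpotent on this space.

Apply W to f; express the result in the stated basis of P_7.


the image equals g(x) = 2x^7 + (5/3)x^6 + 168x^5 + (3751/4)x^4 + 5720x^3 + 24527x^2 + 64148x + 243791/3

order-1 term: 168x^5 + 940x^4 + 2360x^3 + 3166x^2 + 2228x + 1955/3
order-2 term: 3360x^3 + 21360x^2 + 48480x + 38692
order-3 term: 13440x + 41920
the series for exp(2(Δ Δ)) f terminates at order 3
exp(2(Δ Δ)) f = 2x^7 + (5/3)x^6 + 168x^5 + (3751/4)x^4 + 5720x^3 + 24527x^2 + 64148x + 243791/3


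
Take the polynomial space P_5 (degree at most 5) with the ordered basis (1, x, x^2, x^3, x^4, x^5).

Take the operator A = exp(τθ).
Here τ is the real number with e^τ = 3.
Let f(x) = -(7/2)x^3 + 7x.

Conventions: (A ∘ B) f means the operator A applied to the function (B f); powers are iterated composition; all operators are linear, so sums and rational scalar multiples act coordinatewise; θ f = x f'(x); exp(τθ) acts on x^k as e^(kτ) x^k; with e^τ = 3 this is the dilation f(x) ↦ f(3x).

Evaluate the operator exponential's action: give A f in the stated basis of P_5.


exp(τθ) x^k = e^(kτ) x^k; with e^τ = 3 this sends x^k to 3^k x^k
x ↦ 3 x
x^3 ↦ 27 x^3
applying this coordinatewise to f: exp(τθ) f = -(189/2)x^3 + 21x

g(x) = -(189/2)x^3 + 21x


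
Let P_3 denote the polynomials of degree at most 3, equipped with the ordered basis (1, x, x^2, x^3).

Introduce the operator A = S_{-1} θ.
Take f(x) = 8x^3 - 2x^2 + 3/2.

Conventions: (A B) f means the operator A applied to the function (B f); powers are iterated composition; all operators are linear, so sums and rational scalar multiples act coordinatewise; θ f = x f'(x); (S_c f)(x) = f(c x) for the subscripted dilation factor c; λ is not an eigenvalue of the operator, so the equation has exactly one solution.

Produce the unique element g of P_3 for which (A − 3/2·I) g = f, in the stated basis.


write g with unknown coordinates in the stated basis and equate coefficients in (A − 3/2·I) g = f
solving from the highest basis element down gives g = -(16/9)x^3 - 4x^2 - 1
check: A g = (16/3)x^3 - 8x^2
so A g − 3/2·g = 8x^3 - 2x^2 + 3/2 = f ✓

the image equals g(x) = -(16/9)x^3 - 4x^2 - 1


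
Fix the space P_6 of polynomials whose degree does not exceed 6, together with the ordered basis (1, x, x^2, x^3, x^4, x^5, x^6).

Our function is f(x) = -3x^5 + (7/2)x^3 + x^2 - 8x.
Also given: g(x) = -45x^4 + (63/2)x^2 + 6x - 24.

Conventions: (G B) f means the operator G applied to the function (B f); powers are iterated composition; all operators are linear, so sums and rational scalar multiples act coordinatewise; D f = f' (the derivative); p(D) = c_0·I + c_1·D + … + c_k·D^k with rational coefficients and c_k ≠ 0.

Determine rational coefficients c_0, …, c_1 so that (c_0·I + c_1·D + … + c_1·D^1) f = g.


D^0 f = -3x^5 + (7/2)x^3 + x^2 - 8x
D^1 f = -15x^4 + (21/2)x^2 + 2x - 8
matching coefficients of g against c_0 f + c_1 Df + … from the top degree down determines the c_i
solution: c_0 = 0, c_1 = 3

p(D) = 3·D, i.e. c_0 = 0, c_1 = 3


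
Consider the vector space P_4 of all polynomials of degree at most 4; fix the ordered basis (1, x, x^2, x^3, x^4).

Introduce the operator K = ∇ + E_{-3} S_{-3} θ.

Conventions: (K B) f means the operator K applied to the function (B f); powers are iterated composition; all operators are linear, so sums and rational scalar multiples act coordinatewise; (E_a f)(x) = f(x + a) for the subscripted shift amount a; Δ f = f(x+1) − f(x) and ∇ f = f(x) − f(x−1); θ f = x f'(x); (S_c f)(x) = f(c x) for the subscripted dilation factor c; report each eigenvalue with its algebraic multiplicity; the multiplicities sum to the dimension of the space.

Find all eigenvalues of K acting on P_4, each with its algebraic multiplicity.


λ = -81 (multiplicity 1), λ = -3 (multiplicity 1), λ = 0 (multiplicity 1), λ = 18 (multiplicity 1), λ = 324 (multiplicity 1)

image of 1: 0
image of x: -3x + 10
image of x^2: 18x^2 - 106x + 161
image of x^3: -81x^3 + 732x^2 - 2190x + 2188
image of x^4: 324x^4 - 3884x^3 + 17490x^2 - 34988x + 26243
the matrix is upper triangular; its diagonal is (0, -3, 18, -81, 324)
for a triangular matrix the eigenvalues are the diagonal entries, with algebraic multiplicity their repetition count


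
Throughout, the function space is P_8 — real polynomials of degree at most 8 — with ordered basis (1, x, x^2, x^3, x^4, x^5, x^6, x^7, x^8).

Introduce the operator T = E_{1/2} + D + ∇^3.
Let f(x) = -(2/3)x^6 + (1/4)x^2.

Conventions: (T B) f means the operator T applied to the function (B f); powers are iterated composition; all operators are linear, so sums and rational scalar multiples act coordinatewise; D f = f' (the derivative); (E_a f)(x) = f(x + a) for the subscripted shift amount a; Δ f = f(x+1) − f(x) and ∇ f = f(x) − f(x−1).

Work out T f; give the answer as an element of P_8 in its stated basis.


the result is g(x) = -(2/3)x^6 - 6x^5 - (5/2)x^4 - (245/3)x^3 + (2877/8)x^2 - (4795/8)x + 34565/96

E_{1/2} f = -(2/3)x^6 - 2x^5 - (5/2)x^4 - (5/3)x^3 - (3/8)x^2 + (1/8)x + 5/96
D f = -4x^5 + (1/2)x
∇ f = -4x^5 + 10x^4 - (40/3)x^3 + 10x^2 - (7/2)x + 5/12
∇ ∇ f = -20x^4 + 80x^3 - 140x^2 + 120x - 245/6
∇ ∇ ∇ f = -80x^3 + 360x^2 - 600x + 360
(E_{1/2} + D + ∇^3) f = -(2/3)x^6 - 6x^5 - (5/2)x^4 - (245/3)x^3 + (2877/8)x^2 - (4795/8)x + 34565/96


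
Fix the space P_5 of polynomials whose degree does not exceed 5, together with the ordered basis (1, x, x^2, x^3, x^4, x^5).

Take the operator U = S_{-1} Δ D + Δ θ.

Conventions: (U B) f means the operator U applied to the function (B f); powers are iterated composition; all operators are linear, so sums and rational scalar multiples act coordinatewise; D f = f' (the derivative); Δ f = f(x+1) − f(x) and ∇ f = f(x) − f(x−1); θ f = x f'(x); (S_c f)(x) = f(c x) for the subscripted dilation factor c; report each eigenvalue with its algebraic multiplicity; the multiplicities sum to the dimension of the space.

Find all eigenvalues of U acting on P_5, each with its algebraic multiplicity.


λ = 0 (multiplicity 6)

image of 1: 0
image of x: 1
image of x^2: 4x + 4
image of x^3: 9x^2 + 3x + 6
image of x^4: 16x^3 + 36x^2 + 4x + 8
image of x^5: 25x^4 + 30x^3 + 80x^2 + 5x + 10
the matrix is upper triangular; its diagonal is (0, 0, 0, 0, 0, 0)
for a triangular matrix the eigenvalues are the diagonal entries, with algebraic multiplicity their repetition count


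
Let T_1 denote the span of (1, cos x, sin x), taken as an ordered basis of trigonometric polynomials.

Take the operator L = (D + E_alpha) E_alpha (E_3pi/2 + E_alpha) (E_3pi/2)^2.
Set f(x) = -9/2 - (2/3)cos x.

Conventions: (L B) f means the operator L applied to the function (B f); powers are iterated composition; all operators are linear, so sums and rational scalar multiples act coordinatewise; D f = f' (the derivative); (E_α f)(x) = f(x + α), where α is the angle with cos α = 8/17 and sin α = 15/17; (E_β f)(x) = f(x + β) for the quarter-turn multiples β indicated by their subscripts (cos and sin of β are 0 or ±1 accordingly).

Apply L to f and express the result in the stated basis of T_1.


the image equals g(x) = -9 - (5152/14739)cos x - (2560/4913)sin x

E_3pi/2 f = -9/2 - (2/3)sin x
E_3pi/2 E_3pi/2 f = -9/2 + (2/3)cos x
E_3pi/2 (E_3pi/2)^2 f = -9/2 + (2/3)sin x
E_alpha (E_3pi/2)^2 f = -9/2 + (16/51)cos x - (10/17)sin x
(E_3pi/2 + E_alpha) (E_3pi/2)^2 f = -9 + (16/51)cos x + (4/51)sin x
E_alpha (E_3pi/2 + E_alpha) (E_3pi/2)^2 f = -9 + (188/867)cos x - (208/867)sin x
D (E_alpha (E_3pi/2 + E_alpha) (E_3pi/2)^2) f = -(208/867)cos x - (188/867)sin x
E_alpha (E_alpha (E_3pi/2 + E_alpha) (E_3pi/2)^2) f = -9 - (1616/14739)cos x - (4484/14739)sin x
(D + E_alpha) (E_alpha (E_3pi/2 + E_alpha) (E_3pi/2)^2) f = -9 - (5152/14739)cos x - (2560/4913)sin x


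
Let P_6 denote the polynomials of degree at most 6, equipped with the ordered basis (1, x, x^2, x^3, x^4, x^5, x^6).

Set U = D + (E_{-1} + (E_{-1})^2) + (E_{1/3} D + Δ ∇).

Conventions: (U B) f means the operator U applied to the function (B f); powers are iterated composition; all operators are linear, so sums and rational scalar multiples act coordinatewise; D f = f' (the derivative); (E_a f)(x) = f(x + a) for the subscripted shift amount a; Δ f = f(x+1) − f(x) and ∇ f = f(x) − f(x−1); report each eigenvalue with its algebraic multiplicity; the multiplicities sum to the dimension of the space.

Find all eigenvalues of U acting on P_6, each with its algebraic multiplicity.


λ = 2 (multiplicity 7)

image of 1: 2
image of x: 2x - 1
image of x^2: 2x^2 - 2x + 23/3
image of x^3: 2x^3 - 3x^2 + 23x - 26/3
image of x^4: 2x^4 - 4x^3 + 46x^2 - (104/3)x + 517/27
image of x^5: 2x^5 - 5x^4 + (230/3)x^3 - (260/3)x^2 + (2585/27)x - 2668/81
image of x^6: 2x^6 - 6x^5 + 115x^4 - (520/3)x^3 + (2585/9)x^2 - (5336/27)x + 5429/81
the matrix is upper triangular; its diagonal is (2, 2, 2, 2, 2, 2, 2)
for a triangular matrix the eigenvalues are the diagonal entries, with algebraic multiplicity their repetition count


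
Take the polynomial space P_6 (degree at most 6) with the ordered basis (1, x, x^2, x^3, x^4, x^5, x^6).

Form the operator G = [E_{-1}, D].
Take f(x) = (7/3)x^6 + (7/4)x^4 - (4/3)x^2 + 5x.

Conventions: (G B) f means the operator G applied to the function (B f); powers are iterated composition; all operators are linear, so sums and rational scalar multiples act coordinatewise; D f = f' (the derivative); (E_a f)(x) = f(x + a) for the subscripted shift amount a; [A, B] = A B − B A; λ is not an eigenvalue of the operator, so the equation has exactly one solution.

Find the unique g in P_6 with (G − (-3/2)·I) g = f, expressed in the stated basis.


the result is g(x) = (14/9)x^6 + (7/6)x^4 - (8/9)x^2 + (10/3)x

write g with unknown coordinates in the stated basis and equate coefficients in (G − (-3/2)·I) g = f
solving from the highest basis element down gives g = (14/9)x^6 + (7/6)x^4 - (8/9)x^2 + (10/3)x
check: G g = 0
so G g − (-3/2)·g = (7/3)x^6 + (7/4)x^4 - (4/3)x^2 + 5x = f ✓


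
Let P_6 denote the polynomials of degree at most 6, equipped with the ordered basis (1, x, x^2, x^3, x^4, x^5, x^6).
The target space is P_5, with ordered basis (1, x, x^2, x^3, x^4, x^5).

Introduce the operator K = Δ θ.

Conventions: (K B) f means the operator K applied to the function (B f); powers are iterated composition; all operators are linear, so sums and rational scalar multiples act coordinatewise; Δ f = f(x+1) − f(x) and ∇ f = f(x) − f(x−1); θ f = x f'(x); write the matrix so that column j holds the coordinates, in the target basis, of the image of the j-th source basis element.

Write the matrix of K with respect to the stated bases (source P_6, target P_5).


the matrix is [[0, 1, 2, 3, 4, 5, 6]; [0, 0, 4, 9, 16, 25, 36]; [0, 0, 0, 9, 24, 50, 90]; [0, 0, 0, 0, 16, 50, 120]; [0, 0, 0, 0, 0, 25, 90]; [0, 0, 0, 0, 0, 0, 36]] (rows listed top to bottom)

image of 1: 0
image of x: 1
image of x^2: 4x + 2
image of x^3: 9x^2 + 9x + 3
image of x^4: 16x^3 + 24x^2 + 16x + 4
image of x^5: 25x^4 + 50x^3 + 50x^2 + 25x + 5
image of x^6: 36x^5 + 90x^4 + 120x^3 + 90x^2 + 36x + 6
each image's coordinates form column j of the matrix


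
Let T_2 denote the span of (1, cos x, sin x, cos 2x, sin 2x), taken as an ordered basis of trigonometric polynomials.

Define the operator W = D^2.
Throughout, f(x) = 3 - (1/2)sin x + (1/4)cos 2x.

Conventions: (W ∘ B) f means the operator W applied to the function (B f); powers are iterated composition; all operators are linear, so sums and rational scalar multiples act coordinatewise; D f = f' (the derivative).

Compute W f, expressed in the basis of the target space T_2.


D f = -(1/2)cos x - (1/2)sin 2x
D D f = (1/2)sin x - cos 2x

the result is g(x) = (1/2)sin x - cos 2x


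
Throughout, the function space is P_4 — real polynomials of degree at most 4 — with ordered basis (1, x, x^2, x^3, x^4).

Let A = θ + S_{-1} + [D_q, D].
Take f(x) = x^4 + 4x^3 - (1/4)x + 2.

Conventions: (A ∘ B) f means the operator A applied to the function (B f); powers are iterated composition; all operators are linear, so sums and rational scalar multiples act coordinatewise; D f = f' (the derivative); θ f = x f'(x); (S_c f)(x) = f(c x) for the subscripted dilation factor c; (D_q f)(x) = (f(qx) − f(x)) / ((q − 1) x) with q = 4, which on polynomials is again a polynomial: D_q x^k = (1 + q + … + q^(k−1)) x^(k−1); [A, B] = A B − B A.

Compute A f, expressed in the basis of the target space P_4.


θ f = 4x^4 + 12x^3 - (1/4)x
S_{-1} f = x^4 - 4x^3 + (1/4)x + 2
D f = 4x^3 + 12x^2 - 1/4
D_q D f = 84x^2 + 60x
D_q f = 85x^3 + 84x^2 - 1/4
D D_q f = 255x^2 + 168x
[D_q, D] f = -171x^2 - 108x
(θ + S_{-1} + [D_q, D]) f = 5x^4 + 8x^3 - 171x^2 - 108x + 2

the image equals g(x) = 5x^4 + 8x^3 - 171x^2 - 108x + 2


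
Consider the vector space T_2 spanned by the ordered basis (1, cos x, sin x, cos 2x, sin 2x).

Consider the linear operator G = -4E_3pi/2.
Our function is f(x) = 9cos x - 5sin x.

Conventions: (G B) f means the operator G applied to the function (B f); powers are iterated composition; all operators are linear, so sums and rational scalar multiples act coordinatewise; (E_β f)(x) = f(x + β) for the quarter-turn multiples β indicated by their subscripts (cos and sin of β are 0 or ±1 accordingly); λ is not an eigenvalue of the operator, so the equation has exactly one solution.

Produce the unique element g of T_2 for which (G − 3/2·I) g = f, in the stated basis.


write g with unknown coordinates in the stated basis and equate coefficients in (G − 3/2·I) g = f
solving from the highest basis element down gives g = (26/73)cos x + (174/73)sin x
check: G g = (696/73)cos x - (104/73)sin x
so G g − 3/2·g = 9cos x - 5sin x = f ✓

the image equals g(x) = (26/73)cos x + (174/73)sin x


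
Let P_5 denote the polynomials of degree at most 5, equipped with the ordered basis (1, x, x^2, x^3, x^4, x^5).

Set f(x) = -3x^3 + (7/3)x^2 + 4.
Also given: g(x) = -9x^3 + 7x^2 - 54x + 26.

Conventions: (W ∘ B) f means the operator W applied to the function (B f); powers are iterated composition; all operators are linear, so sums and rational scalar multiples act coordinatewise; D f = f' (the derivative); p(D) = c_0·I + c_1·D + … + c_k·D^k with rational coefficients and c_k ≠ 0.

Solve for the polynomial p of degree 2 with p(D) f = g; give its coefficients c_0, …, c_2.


c_0 = 3, c_1 = 0, c_2 = 3

D^0 f = -3x^3 + (7/3)x^2 + 4
D^1 f = -9x^2 + (14/3)x
D^2 f = -18x + 14/3
matching coefficients of g against c_0 f + c_1 Df + … from the top degree down determines the c_i
solution: c_0 = 3, c_1 = 0, c_2 = 3


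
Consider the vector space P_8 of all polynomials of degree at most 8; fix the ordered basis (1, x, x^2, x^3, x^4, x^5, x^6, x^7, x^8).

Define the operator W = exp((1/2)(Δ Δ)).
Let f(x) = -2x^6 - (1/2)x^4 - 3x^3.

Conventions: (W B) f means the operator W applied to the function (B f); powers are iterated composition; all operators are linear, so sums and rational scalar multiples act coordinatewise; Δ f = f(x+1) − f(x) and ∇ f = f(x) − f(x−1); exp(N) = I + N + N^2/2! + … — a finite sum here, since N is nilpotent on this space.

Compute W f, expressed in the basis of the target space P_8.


order-1 term: -30x^4 - 120x^3 - 213x^2 - 195x - 149/2
order-2 term: -90x^2 - 360x - 783/2
order-3 term: -30
the series for exp((1/2)(Δ Δ)) f terminates at order 3
exp((1/2)(Δ Δ)) f = -2x^6 - (61/2)x^4 - 123x^3 - 303x^2 - 555x - 496

the image equals g(x) = -2x^6 - (61/2)x^4 - 123x^3 - 303x^2 - 555x - 496


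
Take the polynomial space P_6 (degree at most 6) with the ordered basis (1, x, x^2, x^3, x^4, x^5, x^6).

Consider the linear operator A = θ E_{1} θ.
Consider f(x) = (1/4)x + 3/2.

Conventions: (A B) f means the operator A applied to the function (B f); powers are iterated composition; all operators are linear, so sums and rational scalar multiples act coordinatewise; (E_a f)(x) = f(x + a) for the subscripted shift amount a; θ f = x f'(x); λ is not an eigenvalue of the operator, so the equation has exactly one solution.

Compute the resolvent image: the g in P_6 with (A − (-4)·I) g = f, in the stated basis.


write g with unknown coordinates in the stated basis and equate coefficients in (A − (-4)·I) g = f
solving from the highest basis element down gives g = (1/20)x + 3/8
check: A g = (1/20)x
so A g − (-4)·g = (1/4)x + 3/2 = f ✓

the image equals g(x) = (1/20)x + 3/8


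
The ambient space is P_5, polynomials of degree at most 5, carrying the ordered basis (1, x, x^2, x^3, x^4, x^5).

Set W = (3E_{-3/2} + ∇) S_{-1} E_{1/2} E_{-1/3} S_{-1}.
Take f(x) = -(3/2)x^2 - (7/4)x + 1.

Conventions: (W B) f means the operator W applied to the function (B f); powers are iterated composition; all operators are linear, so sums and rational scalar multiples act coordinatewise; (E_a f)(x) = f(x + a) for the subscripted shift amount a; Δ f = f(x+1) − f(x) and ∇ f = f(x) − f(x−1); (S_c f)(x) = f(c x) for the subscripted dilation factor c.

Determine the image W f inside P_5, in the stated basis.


g(x) = -(9/2)x^2 + (27/4)x - 1/2

S_{-1} f = -(3/2)x^2 + (7/4)x + 1
E_{-1/3} S_{-1} f = -(3/2)x^2 + (11/4)x + 1/4
E_{1/2} E_{-1/3} S_{-1} f = -(3/2)x^2 + (5/4)x + 5/4
S_{-1} E_{1/2} E_{-1/3} S_{-1} f = -(3/2)x^2 - (5/4)x + 5/4
E_{-3/2} (S_{-1} E_{1/2} E_{-1/3}) S_{-1} f = -(3/2)x^2 + (13/4)x - 1/4
(3E_{-3/2}) (S_{-1} E_{1/2} E_{-1/3}) S_{-1} f = -(9/2)x^2 + (39/4)x - 3/4
∇ (S_{-1} E_{1/2} E_{-1/3}) S_{-1} f = -3x + 1/4
(3E_{-3/2} + ∇) (S_{-1} E_{1/2} E_{-1/3}) S_{-1} f = -(9/2)x^2 + (27/4)x - 1/2


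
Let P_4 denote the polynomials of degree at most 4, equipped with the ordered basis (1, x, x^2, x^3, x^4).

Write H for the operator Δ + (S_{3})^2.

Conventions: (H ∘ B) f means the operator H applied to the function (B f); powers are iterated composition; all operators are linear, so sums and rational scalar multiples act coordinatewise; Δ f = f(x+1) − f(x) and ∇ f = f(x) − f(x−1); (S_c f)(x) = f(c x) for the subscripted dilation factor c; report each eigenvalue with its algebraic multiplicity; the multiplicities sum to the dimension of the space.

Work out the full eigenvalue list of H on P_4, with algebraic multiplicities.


image of 1: 1
image of x: 9x + 1
image of x^2: 81x^2 + 2x + 1
image of x^3: 729x^3 + 3x^2 + 3x + 1
image of x^4: 6561x^4 + 4x^3 + 6x^2 + 4x + 1
the matrix is upper triangular; its diagonal is (1, 9, 81, 729, 6561)
for a triangular matrix the eigenvalues are the diagonal entries, with algebraic multiplicity their repetition count

λ = 1 (multiplicity 1), λ = 9 (multiplicity 1), λ = 81 (multiplicity 1), λ = 729 (multiplicity 1), λ = 6561 (multiplicity 1)


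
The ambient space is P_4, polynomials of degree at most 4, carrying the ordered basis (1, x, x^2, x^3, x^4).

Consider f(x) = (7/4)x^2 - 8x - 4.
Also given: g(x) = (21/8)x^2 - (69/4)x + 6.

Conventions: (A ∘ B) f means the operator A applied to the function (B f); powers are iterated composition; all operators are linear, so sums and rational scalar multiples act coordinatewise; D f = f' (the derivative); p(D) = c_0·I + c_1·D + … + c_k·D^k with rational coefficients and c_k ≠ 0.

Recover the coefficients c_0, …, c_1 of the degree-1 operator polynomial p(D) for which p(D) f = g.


D^0 f = (7/4)x^2 - 8x - 4
D^1 f = (7/2)x - 8
matching coefficients of g against c_0 f + c_1 Df + … from the top degree down determines the c_i
solution: c_0 = 3/2, c_1 = -3/2

p(D) = (3/2)·I − (3/2)·D, i.e. c_0 = 3/2, c_1 = -3/2


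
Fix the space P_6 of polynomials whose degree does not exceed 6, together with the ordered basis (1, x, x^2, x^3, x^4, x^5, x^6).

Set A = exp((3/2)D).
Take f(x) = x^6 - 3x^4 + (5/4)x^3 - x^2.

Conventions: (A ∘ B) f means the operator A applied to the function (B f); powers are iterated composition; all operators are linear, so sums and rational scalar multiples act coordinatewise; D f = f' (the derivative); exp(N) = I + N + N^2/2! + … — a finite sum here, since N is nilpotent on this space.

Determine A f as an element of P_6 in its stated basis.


the result is g(x) = x^6 + 9x^5 + (123/4)x^4 + (203/4)x^3 + (641/16)x^2 + (21/2)x - 117/64

order-1 term: 9x^5 - 18x^3 + (45/8)x^2 - 3x
order-2 term: (135/4)x^4 - (81/2)x^2 + (135/16)x - 9/4
order-3 term: (135/2)x^3 - (81/2)x + 135/32
order-4 term: (1215/16)x^2 - 243/16
order-5 term: (729/16)x
order-6 term: 729/64
the series for exp((3/2)D) f terminates at order 6
exp((3/2)D) f = x^6 + 9x^5 + (123/4)x^4 + (203/4)x^3 + (641/16)x^2 + (21/2)x - 117/64


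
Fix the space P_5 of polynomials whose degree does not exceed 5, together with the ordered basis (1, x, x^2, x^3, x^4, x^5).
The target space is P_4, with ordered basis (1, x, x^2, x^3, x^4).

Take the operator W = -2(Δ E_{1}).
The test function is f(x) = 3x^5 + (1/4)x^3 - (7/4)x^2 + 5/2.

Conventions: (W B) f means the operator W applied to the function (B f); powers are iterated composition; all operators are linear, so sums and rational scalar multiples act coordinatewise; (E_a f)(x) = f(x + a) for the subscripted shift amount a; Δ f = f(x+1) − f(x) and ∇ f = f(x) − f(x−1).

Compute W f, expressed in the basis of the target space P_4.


E_{1} f = 3x^5 + 15x^4 + (121/4)x^3 + 29x^2 + (49/4)x + 4
Δ E_{1} f = 15x^4 + 90x^3 + (843/4)x^2 + (895/4)x + 179/2
(-2(Δ E_{1})) f = -30x^4 - 180x^3 - (843/2)x^2 - (895/2)x - 179

the image equals g(x) = -30x^4 - 180x^3 - (843/2)x^2 - (895/2)x - 179
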